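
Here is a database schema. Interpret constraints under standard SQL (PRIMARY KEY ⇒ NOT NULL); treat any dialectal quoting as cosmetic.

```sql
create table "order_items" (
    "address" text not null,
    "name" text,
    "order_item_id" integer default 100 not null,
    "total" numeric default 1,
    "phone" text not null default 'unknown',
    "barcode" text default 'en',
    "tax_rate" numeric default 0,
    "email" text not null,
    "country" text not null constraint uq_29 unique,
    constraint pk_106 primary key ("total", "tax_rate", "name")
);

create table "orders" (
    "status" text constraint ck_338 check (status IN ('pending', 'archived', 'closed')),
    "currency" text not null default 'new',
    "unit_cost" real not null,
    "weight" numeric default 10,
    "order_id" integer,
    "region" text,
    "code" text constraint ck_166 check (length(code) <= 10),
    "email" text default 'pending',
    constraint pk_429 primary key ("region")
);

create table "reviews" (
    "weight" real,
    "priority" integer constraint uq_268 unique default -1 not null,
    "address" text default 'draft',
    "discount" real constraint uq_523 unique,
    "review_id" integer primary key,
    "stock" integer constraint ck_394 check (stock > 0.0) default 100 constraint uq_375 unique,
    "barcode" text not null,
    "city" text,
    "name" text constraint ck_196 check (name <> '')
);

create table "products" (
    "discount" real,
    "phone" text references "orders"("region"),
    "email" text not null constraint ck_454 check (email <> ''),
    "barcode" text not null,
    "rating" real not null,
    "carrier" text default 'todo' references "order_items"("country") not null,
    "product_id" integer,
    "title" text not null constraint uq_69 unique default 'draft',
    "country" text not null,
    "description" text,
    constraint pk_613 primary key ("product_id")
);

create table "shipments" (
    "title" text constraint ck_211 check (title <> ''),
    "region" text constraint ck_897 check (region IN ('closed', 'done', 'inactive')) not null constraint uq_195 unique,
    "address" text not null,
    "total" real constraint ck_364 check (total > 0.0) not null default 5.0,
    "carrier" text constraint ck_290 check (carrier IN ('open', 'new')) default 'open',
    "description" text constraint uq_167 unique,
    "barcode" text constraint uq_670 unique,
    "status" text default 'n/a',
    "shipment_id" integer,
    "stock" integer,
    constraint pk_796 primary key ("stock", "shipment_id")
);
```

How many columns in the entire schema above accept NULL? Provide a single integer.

20

order_items: 1 nullable (barcode — PK (total, tax_rate, name) and explicit NOT NULL columns excluded).
orders: 5 nullable (status, weight, order_id, code, email — PK (region) and explicit NOT NULL columns excluded).
reviews: 6 nullable (weight, address, discount, stock, city, name — PK (review_id) and explicit NOT NULL columns excluded).
products: 3 nullable (discount, phone, description — PK (product_id) and explicit NOT NULL columns excluded).
shipments: 5 nullable (title, carrier, description, barcode, status — PK (stock, shipment_id) and explicit NOT NULL columns excluded).
Total: 1 + 5 + 6 + 3 + 5 = 20.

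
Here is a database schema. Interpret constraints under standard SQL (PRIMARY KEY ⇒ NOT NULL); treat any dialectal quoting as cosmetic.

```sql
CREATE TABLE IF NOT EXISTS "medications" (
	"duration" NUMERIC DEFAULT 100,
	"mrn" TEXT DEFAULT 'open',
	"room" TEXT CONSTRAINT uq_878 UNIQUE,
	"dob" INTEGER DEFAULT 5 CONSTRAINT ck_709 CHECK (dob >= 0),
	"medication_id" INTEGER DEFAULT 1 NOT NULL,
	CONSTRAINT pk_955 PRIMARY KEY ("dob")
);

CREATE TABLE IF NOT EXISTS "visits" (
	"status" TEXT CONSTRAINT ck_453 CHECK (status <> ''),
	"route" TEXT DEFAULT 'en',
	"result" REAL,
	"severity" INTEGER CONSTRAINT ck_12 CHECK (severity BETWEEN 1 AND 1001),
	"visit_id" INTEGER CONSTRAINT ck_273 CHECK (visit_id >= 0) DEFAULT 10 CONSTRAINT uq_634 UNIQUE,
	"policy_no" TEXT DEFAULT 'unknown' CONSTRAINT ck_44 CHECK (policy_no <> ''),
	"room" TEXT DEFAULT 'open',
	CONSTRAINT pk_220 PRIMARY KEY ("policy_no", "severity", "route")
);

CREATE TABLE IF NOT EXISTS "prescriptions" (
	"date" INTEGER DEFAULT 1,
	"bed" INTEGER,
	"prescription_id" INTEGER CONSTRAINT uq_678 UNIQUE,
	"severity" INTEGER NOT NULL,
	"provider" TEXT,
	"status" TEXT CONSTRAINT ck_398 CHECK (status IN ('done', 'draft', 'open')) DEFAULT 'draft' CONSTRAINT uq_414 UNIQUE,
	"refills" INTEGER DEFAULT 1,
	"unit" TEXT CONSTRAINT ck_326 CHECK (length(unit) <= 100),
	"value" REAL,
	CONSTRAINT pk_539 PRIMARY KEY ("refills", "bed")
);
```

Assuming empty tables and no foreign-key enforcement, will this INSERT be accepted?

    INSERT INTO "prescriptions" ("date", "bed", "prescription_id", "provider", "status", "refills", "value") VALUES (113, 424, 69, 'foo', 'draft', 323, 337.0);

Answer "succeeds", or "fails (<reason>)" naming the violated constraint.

severity is omitted from the column list and has no DEFAULT, so it would receive NULL.
But severity is declared NOT NULL.

fails (NOT NULL on severity)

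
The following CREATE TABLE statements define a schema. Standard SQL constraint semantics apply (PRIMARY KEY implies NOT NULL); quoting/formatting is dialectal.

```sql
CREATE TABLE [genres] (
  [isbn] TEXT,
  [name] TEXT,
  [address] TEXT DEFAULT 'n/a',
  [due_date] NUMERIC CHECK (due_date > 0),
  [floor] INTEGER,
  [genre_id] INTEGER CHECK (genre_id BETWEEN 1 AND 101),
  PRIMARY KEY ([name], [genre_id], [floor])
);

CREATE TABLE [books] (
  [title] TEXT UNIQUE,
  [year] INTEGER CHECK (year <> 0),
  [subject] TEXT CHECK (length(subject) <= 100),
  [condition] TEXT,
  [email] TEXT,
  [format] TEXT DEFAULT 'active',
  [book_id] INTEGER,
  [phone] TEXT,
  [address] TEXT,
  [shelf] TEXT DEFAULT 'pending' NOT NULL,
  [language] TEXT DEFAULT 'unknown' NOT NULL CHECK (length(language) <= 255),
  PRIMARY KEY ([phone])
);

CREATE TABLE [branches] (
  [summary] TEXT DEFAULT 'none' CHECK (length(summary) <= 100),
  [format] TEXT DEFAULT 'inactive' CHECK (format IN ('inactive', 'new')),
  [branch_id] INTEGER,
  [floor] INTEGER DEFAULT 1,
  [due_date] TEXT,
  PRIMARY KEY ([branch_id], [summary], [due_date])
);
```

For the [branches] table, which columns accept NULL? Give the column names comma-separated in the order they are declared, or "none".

- summary: part of the PRIMARY KEY, which implies NOT NULL → not nullable.
- format: CHECK does not forbid NULL (a CHECK constraint passes when its expression is NULL) → nullable.
- branch_id: part of the PRIMARY KEY, which implies NOT NULL → not nullable.
- floor: DEFAULT only fills an omitted column; an explicit NULL is still allowed → nullable.
- due_date: part of the PRIMARY KEY, which implies NOT NULL → not nullable.

format, floor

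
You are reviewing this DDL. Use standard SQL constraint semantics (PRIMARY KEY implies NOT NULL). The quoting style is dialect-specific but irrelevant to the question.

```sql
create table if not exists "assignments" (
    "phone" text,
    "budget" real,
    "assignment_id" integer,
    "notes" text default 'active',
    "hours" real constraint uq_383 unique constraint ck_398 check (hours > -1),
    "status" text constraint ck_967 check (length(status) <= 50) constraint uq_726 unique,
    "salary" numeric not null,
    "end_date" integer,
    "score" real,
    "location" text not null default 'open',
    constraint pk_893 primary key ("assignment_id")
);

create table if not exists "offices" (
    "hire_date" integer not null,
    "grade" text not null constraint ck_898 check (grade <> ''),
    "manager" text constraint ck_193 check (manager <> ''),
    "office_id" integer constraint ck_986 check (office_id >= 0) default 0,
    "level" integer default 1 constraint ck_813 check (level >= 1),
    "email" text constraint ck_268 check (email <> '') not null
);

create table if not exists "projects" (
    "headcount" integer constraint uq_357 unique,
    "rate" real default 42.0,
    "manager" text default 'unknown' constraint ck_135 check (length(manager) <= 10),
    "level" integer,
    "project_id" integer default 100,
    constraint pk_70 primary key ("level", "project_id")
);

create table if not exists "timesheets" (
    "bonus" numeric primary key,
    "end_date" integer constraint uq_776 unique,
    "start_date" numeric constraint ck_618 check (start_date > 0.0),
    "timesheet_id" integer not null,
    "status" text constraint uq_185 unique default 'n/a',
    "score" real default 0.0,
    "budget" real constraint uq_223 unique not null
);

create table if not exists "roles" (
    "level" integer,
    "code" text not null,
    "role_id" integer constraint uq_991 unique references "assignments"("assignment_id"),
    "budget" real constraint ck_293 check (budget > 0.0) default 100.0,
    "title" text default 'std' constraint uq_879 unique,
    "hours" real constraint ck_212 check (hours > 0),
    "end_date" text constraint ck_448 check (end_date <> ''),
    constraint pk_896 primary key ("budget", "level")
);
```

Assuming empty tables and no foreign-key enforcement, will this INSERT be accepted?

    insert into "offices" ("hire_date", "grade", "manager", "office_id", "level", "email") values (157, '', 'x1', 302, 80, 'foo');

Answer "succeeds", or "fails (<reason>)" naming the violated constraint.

fails (CHECK on grade)

The value '' for grade violates CHECK (grade <> '').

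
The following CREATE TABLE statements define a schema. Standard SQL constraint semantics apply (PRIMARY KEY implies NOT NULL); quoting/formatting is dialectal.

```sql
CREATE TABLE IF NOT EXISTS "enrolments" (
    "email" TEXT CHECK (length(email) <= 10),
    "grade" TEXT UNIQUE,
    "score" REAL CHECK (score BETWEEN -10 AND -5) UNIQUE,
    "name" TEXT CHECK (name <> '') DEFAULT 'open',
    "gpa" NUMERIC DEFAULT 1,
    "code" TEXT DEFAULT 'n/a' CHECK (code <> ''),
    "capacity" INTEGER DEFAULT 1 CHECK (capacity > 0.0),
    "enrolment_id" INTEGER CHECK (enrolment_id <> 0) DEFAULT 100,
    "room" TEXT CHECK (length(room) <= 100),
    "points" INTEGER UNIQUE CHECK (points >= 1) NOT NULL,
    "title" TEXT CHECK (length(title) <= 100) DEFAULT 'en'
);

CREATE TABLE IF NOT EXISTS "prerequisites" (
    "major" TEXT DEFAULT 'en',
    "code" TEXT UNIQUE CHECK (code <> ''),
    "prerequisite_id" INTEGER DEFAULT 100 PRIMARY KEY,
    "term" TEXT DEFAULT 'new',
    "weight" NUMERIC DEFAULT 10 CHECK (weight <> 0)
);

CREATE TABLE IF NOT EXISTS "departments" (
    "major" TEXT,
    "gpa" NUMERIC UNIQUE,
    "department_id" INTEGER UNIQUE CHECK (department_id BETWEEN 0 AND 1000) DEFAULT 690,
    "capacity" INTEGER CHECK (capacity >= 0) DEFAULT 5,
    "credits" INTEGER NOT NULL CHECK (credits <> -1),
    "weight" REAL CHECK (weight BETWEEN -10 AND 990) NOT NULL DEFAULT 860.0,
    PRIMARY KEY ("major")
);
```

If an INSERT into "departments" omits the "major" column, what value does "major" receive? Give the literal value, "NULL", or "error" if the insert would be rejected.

error

major has no DEFAULT clause.
Omitting it would insert NULL, but it is part of the PRIMARY KEY, so the INSERT fails.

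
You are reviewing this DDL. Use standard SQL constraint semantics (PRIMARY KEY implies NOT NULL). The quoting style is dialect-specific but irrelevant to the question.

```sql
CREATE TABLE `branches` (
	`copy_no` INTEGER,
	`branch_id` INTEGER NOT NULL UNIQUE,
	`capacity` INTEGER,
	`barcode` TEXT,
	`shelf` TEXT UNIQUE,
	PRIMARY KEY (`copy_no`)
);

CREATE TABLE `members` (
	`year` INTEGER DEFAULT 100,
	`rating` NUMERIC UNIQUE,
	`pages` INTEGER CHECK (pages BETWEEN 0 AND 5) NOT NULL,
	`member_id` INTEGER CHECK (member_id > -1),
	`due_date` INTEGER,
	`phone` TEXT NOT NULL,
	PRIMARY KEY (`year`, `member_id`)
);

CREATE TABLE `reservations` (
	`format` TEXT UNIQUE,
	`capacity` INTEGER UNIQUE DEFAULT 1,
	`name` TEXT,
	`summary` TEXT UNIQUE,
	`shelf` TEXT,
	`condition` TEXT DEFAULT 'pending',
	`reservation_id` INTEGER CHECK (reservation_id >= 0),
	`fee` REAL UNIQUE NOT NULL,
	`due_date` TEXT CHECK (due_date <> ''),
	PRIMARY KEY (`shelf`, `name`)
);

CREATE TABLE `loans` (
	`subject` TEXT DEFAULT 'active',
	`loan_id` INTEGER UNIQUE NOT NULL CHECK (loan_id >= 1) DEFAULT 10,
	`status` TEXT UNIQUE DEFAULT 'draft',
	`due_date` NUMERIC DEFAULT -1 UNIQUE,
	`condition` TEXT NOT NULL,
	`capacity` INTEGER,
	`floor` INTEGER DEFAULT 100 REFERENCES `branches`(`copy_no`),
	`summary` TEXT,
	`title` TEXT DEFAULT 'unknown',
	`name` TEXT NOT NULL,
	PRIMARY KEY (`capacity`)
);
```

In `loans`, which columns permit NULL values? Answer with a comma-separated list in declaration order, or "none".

subject, status, due_date, floor, summary, title

- subject: DEFAULT only fills an omitted column; an explicit NULL is still allowed → nullable.
- loan_id: declared NOT NULL → not nullable.
- status: UNIQUE does not imply NOT NULL → nullable.
- due_date: UNIQUE does not imply NOT NULL → nullable.
- condition: declared NOT NULL → not nullable.
- capacity: part of the PRIMARY KEY, which implies NOT NULL → not nullable.
- floor: a foreign key column may be NULL unless separately constrained → nullable.
- summary: no NOT NULL constraint applies → nullable.
- title: DEFAULT only fills an omitted column; an explicit NULL is still allowed → nullable.
- name: declared NOT NULL → not nullable.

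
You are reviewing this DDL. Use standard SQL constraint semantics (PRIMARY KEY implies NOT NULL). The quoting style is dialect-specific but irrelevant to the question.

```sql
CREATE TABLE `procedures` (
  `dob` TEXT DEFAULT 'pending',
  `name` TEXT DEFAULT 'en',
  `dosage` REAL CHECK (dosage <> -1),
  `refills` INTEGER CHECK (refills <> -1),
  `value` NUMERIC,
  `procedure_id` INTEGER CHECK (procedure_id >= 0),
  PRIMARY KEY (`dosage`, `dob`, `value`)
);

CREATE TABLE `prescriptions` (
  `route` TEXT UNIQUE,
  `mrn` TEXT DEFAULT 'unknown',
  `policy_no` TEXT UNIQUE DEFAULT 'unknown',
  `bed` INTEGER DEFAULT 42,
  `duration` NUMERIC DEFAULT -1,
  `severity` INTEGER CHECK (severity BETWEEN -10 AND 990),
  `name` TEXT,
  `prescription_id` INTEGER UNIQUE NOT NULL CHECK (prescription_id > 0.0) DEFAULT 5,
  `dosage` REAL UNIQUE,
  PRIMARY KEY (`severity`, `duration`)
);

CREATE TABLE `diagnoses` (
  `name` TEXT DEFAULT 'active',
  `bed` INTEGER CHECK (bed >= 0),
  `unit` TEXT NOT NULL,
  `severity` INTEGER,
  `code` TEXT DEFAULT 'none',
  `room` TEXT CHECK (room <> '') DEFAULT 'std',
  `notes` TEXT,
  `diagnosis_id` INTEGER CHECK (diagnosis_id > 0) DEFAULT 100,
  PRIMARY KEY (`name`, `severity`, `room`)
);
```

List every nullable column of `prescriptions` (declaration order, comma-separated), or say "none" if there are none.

- route: UNIQUE does not imply NOT NULL → nullable.
- mrn: DEFAULT only fills an omitted column; an explicit NULL is still allowed → nullable.
- policy_no: UNIQUE does not imply NOT NULL → nullable.
- bed: DEFAULT only fills an omitted column; an explicit NULL is still allowed → nullable.
- duration: part of the PRIMARY KEY, which implies NOT NULL → not nullable.
- severity: part of the PRIMARY KEY, which implies NOT NULL → not nullable.
- name: no NOT NULL constraint applies → nullable.
- prescription_id: declared NOT NULL → not nullable.
- dosage: UNIQUE does not imply NOT NULL → nullable.

route, mrn, policy_no, bed, name, dosage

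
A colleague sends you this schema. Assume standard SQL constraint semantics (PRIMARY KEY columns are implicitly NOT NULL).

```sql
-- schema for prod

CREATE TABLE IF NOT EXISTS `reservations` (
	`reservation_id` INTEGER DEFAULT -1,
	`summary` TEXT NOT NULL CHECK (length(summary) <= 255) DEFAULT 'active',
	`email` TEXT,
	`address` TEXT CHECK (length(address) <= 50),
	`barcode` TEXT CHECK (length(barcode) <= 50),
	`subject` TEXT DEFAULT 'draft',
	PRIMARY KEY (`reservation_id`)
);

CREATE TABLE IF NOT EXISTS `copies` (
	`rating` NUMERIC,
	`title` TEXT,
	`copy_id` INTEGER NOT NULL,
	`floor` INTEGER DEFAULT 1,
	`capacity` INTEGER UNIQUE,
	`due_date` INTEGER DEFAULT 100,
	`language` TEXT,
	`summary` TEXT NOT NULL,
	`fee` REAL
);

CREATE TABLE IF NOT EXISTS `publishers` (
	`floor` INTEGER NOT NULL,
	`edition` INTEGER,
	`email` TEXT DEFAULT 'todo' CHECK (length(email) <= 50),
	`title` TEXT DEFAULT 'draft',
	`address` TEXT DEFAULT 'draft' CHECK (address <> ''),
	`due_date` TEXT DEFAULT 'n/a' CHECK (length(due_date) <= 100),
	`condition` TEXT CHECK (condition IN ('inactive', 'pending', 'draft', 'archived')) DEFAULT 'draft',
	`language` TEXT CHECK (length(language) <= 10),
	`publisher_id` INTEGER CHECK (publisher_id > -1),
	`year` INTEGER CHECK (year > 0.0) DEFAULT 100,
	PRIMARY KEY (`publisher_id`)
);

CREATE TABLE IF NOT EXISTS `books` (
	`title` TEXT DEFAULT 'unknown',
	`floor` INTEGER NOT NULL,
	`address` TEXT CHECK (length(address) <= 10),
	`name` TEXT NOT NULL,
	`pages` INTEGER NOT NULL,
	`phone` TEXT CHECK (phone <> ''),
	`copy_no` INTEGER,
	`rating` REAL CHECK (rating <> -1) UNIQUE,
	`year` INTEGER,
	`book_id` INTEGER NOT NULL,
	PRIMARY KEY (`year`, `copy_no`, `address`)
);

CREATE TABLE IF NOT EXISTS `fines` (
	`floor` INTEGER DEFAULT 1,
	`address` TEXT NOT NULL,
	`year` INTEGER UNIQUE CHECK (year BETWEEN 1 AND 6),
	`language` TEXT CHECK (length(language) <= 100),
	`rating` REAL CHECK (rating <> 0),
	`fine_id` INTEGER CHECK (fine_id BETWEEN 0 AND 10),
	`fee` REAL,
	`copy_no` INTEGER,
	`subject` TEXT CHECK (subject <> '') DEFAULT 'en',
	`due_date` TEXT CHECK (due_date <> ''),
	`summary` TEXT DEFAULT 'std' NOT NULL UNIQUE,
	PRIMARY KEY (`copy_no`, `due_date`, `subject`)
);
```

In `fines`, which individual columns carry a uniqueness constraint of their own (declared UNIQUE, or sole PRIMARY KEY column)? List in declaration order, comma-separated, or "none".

year, summary

- floor: no UNIQUE or single-column PK constraint.
- address: no UNIQUE or single-column PK constraint.
- year: declared UNIQUE → unique.
- language: no UNIQUE or single-column PK constraint.
- rating: no UNIQUE or single-column PK constraint.
- fine_id: no UNIQUE or single-column PK constraint.
- fee: no UNIQUE or single-column PK constraint.
- copy_no: part of a composite PRIMARY KEY — only the tuple is unique, not this column on its own.
- subject: part of a composite PRIMARY KEY — only the tuple is unique, not this column on its own.
- due_date: part of a composite PRIMARY KEY — only the tuple is unique, not this column on its own.
- summary: declared UNIQUE → unique.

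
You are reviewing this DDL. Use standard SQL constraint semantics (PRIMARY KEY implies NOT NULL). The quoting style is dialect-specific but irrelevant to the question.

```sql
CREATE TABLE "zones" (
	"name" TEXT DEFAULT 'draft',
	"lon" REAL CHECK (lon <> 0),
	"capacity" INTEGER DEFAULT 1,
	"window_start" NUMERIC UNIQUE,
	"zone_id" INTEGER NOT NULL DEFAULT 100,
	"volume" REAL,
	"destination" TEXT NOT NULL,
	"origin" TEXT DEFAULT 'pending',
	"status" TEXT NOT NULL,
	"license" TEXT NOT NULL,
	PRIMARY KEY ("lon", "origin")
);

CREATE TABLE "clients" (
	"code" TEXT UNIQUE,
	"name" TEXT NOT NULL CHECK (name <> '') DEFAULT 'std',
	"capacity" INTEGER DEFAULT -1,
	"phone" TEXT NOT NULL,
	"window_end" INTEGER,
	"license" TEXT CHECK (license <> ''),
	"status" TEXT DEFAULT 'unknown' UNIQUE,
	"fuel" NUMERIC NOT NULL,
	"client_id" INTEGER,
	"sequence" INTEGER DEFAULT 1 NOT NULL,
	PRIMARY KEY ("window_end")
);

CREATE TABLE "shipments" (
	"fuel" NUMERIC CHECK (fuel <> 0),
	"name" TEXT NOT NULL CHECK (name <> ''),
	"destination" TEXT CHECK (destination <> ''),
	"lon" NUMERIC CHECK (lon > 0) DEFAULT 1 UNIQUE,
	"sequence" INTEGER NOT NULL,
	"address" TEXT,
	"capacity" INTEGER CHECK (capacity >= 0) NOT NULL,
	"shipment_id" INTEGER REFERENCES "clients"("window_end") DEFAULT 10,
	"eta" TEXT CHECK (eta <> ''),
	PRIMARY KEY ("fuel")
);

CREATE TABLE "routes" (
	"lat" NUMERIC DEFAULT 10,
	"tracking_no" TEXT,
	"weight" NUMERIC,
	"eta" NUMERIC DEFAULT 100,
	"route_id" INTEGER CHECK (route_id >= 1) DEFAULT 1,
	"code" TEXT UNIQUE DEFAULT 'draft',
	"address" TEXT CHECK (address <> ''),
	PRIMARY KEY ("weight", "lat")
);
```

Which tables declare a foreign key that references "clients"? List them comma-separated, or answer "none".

shipments

- shipments.shipment_id references clients(window_end).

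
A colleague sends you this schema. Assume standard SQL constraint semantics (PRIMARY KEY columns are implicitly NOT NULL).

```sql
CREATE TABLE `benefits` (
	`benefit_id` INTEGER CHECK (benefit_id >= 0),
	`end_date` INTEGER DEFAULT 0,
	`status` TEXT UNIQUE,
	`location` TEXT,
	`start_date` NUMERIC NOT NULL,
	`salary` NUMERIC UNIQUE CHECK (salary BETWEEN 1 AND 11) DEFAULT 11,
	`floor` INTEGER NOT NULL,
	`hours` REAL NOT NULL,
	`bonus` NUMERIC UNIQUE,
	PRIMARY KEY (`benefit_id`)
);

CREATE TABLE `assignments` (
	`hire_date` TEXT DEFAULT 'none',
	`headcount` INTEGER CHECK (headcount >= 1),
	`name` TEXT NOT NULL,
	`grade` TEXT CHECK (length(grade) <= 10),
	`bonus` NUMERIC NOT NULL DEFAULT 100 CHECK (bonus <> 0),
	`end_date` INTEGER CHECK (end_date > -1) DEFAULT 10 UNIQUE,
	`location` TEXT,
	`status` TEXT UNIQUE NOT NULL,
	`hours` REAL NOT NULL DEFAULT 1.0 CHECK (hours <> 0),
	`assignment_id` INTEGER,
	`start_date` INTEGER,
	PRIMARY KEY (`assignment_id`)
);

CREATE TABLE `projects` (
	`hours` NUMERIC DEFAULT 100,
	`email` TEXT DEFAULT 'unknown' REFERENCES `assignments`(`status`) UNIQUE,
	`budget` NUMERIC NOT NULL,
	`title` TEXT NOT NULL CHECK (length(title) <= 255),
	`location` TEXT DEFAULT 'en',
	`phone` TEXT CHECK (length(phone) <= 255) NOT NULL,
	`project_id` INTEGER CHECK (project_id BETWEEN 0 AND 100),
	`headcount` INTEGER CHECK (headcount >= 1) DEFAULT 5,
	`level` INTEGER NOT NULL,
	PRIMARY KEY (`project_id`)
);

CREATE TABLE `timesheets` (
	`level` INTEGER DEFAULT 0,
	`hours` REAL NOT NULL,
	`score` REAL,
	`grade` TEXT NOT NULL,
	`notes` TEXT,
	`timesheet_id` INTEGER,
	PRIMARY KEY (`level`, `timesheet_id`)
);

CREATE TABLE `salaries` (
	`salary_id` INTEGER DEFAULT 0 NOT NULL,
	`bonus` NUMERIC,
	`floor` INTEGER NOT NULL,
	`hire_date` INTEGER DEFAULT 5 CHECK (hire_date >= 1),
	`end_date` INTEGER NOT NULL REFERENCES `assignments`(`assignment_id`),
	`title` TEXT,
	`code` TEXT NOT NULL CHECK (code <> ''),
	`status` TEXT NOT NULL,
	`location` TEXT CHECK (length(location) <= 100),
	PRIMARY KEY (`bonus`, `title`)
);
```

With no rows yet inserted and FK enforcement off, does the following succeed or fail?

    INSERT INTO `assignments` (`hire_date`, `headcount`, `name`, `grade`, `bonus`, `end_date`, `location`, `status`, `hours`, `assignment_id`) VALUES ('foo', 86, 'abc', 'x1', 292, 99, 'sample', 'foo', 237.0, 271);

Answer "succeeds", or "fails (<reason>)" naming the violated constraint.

NOT NULL columns: assignment_id is supplied; bonus is supplied; hours is supplied; name is supplied; status is supplied.
CHECK constraints: 86 satisfies (headcount >= 1); 'x1' satisfies (length(grade) <= 10); 292 satisfies (bonus <> 0); 99 satisfies (end_date > -1); 237.0 satisfies (hours <> 0).
No constraint is violated.

succeeds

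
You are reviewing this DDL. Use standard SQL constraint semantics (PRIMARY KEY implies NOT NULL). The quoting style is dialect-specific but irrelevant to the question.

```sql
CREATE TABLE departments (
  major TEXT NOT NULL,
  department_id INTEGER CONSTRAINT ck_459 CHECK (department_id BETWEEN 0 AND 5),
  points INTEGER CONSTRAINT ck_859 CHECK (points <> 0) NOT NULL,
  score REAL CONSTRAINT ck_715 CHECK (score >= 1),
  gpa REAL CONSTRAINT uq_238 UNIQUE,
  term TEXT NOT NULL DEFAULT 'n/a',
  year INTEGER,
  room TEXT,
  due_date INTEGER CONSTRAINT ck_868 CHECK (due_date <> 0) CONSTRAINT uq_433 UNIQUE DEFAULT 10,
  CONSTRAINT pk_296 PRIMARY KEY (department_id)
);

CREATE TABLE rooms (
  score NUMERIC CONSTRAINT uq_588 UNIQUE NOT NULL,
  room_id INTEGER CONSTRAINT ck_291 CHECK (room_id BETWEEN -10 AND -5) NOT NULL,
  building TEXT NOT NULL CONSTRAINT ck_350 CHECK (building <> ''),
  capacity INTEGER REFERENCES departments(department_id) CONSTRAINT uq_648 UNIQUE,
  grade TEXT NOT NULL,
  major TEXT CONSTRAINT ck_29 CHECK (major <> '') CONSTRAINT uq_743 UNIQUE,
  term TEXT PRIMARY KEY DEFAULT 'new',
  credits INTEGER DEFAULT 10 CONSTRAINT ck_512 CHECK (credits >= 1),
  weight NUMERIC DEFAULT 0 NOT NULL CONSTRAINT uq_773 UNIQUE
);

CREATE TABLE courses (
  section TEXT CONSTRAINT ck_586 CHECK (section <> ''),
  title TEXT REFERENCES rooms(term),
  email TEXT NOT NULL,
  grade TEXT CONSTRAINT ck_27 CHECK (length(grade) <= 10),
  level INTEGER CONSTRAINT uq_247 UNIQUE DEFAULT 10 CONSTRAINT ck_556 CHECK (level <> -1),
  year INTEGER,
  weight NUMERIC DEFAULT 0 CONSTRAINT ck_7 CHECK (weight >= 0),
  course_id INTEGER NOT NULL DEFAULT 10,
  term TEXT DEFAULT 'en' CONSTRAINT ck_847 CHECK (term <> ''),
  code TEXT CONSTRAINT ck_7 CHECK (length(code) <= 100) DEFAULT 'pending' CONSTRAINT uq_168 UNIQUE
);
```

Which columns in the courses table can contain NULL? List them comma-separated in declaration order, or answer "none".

- section: CHECK does not forbid NULL (a CHECK constraint passes when its expression is NULL) → nullable.
- title: a foreign key column may be NULL unless separately constrained → nullable.
- email: declared NOT NULL → not nullable.
- grade: CHECK does not forbid NULL (a CHECK constraint passes when its expression is NULL) → nullable.
- level: CHECK does not forbid NULL (a CHECK constraint passes when its expression is NULL) → nullable.
- year: no NOT NULL constraint applies → nullable.
- weight: CHECK does not forbid NULL (a CHECK constraint passes when its expression is NULL) → nullable.
- course_id: declared NOT NULL → not nullable.
- term: CHECK does not forbid NULL (a CHECK constraint passes when its expression is NULL) → nullable.
- code: CHECK does not forbid NULL (a CHECK constraint passes when its expression is NULL) → nullable.

section, title, grade, level, year, weight, term, code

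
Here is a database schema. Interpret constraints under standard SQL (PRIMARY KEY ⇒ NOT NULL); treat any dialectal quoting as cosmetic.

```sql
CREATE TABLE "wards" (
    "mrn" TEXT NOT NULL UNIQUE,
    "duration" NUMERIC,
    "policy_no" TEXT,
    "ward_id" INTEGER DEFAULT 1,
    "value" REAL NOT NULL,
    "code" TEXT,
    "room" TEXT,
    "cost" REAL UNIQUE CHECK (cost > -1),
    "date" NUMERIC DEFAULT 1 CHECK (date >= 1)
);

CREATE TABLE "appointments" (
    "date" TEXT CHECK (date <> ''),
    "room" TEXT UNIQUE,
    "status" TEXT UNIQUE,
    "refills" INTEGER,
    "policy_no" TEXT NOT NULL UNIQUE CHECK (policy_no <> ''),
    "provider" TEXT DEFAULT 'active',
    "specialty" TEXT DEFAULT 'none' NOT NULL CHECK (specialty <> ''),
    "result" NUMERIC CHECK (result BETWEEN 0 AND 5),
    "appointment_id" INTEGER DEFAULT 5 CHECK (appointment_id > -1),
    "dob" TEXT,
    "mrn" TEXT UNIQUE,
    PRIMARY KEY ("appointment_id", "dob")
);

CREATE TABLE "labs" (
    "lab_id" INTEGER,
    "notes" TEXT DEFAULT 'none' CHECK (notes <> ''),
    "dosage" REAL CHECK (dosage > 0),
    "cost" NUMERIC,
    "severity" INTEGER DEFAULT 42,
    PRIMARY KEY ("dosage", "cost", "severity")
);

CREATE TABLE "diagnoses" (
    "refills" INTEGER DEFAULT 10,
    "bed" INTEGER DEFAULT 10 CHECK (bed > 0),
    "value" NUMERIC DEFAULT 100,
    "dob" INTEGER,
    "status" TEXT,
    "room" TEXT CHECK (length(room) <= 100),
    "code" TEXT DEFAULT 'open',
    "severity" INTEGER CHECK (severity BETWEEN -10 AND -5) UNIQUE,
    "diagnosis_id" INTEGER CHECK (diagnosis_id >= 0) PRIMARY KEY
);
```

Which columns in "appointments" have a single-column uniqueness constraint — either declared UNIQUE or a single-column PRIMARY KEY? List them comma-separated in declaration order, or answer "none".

- date: no UNIQUE or single-column PK constraint.
- room: declared UNIQUE → unique.
- status: declared UNIQUE → unique.
- refills: no UNIQUE or single-column PK constraint.
- policy_no: declared UNIQUE → unique.
- provider: no UNIQUE or single-column PK constraint.
- specialty: no UNIQUE or single-column PK constraint.
- result: no UNIQUE or single-column PK constraint.
- appointment_id: part of a composite PRIMARY KEY — only the tuple is unique, not this column on its own.
- dob: part of a composite PRIMARY KEY — only the tuple is unique, not this column on its own.
- mrn: declared UNIQUE → unique.

room, status, policy_no, mrn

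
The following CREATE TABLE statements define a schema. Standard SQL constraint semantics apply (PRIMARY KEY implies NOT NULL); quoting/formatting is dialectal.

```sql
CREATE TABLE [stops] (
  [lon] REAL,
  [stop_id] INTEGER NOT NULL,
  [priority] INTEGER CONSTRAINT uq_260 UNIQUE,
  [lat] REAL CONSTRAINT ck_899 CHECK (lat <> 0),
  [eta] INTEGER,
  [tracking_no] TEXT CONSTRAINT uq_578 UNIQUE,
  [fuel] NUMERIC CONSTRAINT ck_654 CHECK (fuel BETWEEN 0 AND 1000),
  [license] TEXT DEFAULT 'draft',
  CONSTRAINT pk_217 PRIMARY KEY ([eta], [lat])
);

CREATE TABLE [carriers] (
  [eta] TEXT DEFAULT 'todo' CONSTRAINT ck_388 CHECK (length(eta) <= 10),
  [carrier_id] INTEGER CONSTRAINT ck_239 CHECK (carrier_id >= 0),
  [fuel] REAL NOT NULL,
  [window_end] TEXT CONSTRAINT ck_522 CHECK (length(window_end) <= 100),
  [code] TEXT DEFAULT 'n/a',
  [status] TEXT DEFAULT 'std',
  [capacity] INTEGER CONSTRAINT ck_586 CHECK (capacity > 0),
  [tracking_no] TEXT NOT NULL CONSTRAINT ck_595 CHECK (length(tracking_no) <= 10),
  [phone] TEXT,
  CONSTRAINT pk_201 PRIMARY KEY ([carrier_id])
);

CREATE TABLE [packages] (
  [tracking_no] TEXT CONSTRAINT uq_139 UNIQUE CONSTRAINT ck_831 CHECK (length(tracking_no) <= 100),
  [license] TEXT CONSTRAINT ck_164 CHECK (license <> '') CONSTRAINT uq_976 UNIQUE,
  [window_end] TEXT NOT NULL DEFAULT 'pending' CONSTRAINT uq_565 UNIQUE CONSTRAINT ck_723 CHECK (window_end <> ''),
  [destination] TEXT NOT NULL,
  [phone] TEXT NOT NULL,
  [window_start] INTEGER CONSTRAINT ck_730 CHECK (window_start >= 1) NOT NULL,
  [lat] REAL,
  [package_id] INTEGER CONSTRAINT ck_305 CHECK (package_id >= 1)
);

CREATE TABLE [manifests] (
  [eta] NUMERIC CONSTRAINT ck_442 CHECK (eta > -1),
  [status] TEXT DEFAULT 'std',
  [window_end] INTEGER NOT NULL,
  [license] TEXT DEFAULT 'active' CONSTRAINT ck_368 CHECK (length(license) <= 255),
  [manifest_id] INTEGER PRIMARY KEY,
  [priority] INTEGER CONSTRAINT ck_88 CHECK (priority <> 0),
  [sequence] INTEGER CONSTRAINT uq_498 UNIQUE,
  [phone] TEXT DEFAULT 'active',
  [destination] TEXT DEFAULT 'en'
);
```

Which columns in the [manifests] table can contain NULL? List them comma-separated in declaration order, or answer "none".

eta, status, license, priority, sequence, phone, destination

- eta: CHECK does not forbid NULL (a CHECK constraint passes when its expression is NULL) → nullable.
- status: DEFAULT only fills an omitted column; an explicit NULL is still allowed → nullable.
- window_end: declared NOT NULL → not nullable.
- license: CHECK does not forbid NULL (a CHECK constraint passes when its expression is NULL) → nullable.
- manifest_id: part of the PRIMARY KEY, which implies NOT NULL → not nullable.
- priority: CHECK does not forbid NULL (a CHECK constraint passes when its expression is NULL) → nullable.
- sequence: UNIQUE does not imply NOT NULL → nullable.
- phone: DEFAULT only fills an omitted column; an explicit NULL is still allowed → nullable.
- destination: DEFAULT only fills an omitted column; an explicit NULL is still allowed → nullable.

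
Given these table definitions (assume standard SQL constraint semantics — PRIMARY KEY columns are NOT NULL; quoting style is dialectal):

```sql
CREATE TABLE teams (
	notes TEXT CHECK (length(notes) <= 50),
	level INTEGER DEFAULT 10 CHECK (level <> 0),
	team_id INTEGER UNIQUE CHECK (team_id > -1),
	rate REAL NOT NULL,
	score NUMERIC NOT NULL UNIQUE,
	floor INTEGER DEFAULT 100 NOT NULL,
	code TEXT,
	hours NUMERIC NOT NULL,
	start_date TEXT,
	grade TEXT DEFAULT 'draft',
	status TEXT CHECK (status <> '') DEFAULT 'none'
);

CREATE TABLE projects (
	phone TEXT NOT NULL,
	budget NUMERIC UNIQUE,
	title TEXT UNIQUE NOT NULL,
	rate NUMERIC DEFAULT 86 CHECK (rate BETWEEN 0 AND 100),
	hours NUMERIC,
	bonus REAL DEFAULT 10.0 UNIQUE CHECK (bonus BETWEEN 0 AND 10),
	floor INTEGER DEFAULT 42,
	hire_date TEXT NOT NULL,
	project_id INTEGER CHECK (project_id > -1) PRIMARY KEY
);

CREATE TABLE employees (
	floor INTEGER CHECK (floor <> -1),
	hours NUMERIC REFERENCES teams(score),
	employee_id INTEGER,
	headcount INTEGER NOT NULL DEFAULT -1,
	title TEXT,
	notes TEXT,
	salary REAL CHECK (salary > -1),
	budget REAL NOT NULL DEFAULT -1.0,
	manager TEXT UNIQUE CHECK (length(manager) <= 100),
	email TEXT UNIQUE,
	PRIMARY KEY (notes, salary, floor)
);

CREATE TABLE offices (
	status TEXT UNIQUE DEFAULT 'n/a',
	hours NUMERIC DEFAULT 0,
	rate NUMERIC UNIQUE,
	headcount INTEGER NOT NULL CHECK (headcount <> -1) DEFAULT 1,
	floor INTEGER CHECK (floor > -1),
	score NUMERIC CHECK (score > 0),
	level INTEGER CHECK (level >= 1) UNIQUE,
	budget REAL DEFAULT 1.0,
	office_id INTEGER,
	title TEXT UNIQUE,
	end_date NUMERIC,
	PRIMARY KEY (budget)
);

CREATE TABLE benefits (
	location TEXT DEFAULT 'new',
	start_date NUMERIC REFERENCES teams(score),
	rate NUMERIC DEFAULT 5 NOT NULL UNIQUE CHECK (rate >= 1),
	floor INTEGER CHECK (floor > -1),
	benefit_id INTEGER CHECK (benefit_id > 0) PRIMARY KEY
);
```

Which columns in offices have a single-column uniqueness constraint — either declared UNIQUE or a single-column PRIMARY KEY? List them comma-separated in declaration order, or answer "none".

status, rate, level, budget, title

- status: declared UNIQUE → unique.
- hours: no UNIQUE or single-column PK constraint.
- rate: declared UNIQUE → unique.
- headcount: no UNIQUE or single-column PK constraint.
- floor: no UNIQUE or single-column PK constraint.
- score: no UNIQUE or single-column PK constraint.
- level: declared UNIQUE → unique.
- budget: single-column PRIMARY KEY → unique.
- office_id: no UNIQUE or single-column PK constraint.
- title: declared UNIQUE → unique.
- end_date: no UNIQUE or single-column PK constraint.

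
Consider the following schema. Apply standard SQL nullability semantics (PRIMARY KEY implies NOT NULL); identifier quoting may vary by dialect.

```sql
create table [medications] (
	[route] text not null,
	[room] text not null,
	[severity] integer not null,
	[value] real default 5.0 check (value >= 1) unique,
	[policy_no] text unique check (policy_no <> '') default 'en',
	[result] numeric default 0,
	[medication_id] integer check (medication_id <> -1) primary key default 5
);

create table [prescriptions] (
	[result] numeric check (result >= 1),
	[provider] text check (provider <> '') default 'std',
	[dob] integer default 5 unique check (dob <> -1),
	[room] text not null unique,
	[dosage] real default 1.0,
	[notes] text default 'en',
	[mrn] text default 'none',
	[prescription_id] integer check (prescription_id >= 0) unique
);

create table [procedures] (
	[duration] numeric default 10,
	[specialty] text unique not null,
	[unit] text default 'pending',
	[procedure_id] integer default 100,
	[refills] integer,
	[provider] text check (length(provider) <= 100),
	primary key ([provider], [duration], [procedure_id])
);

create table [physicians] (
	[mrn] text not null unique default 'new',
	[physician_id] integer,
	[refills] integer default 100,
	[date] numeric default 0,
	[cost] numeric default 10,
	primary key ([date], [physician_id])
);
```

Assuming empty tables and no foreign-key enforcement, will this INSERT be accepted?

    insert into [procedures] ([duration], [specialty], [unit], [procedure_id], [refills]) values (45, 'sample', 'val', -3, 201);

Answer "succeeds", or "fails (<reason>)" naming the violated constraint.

provider is omitted from the column list and has no DEFAULT, so it would receive NULL.
But provider is part of the PRIMARY KEY (implied NOT NULL).

fails (NOT NULL on provider)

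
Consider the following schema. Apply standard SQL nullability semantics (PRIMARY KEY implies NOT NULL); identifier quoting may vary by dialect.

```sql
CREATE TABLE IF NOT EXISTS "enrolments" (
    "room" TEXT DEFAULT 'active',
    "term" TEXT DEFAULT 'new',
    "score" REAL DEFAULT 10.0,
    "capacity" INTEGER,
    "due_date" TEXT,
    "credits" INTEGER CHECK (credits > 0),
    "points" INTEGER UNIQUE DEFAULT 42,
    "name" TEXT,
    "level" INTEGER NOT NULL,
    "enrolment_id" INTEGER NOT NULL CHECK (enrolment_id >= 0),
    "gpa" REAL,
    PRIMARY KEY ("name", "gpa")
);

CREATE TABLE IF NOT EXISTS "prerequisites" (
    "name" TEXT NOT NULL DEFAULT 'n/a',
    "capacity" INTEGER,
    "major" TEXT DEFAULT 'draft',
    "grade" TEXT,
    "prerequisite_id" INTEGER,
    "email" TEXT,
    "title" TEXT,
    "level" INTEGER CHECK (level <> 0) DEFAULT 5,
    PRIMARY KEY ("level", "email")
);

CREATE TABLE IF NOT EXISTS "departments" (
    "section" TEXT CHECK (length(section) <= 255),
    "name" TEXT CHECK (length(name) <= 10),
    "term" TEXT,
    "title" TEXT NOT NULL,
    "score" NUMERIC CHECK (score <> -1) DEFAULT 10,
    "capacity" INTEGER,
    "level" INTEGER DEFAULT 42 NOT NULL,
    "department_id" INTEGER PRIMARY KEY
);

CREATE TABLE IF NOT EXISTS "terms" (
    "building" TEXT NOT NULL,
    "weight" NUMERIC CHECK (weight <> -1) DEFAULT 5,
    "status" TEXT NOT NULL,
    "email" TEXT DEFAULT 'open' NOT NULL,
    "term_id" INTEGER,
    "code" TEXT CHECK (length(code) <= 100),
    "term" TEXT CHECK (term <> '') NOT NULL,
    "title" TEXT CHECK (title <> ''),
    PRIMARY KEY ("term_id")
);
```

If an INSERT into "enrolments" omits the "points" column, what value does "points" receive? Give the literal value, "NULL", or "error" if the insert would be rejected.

points has an explicit DEFAULT 42.
When the column is omitted from an INSERT, that default is used.

42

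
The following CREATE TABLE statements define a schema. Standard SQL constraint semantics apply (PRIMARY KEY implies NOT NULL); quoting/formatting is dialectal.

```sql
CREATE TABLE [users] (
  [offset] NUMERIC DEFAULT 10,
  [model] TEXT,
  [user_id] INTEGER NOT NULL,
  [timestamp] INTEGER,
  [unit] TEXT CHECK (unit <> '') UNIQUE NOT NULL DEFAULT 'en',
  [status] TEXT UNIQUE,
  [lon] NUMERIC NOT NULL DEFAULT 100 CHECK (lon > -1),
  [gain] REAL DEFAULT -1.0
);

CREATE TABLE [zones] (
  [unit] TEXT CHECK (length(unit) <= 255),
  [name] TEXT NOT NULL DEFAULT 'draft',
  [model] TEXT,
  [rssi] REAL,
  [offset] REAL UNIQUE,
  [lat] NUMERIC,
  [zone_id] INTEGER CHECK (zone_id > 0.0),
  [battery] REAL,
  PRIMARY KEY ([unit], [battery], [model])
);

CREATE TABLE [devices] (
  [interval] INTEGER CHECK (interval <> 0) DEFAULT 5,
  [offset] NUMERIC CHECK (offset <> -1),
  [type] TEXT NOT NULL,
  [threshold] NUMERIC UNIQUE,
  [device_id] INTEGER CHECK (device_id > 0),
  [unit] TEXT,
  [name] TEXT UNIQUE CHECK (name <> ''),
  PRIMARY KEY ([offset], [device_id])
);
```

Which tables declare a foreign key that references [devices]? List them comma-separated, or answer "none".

none

No REFERENCES clause anywhere in the schema names devices.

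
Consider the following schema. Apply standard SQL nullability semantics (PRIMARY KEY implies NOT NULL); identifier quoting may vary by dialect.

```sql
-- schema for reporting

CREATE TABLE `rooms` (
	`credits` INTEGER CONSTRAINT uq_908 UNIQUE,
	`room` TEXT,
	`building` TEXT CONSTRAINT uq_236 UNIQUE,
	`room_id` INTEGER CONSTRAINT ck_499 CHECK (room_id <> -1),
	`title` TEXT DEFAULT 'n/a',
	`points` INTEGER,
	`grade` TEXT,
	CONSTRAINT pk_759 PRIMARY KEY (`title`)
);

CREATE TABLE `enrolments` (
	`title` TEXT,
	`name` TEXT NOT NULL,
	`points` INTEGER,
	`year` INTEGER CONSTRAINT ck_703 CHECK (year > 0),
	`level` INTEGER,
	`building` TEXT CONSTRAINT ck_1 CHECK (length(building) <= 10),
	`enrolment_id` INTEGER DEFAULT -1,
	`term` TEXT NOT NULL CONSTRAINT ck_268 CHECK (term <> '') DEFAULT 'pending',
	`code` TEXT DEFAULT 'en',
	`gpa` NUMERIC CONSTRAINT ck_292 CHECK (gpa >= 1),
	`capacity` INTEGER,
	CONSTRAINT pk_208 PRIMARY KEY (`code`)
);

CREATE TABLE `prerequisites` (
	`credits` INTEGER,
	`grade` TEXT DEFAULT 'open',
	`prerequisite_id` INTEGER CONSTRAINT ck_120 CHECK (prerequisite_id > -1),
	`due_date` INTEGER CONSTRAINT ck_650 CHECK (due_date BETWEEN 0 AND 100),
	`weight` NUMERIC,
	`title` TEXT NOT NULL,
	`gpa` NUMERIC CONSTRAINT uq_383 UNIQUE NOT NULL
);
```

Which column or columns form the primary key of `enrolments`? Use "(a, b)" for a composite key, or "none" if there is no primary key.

code

code is declared PRIMARY KEY as a table-level PRIMARY KEY clause.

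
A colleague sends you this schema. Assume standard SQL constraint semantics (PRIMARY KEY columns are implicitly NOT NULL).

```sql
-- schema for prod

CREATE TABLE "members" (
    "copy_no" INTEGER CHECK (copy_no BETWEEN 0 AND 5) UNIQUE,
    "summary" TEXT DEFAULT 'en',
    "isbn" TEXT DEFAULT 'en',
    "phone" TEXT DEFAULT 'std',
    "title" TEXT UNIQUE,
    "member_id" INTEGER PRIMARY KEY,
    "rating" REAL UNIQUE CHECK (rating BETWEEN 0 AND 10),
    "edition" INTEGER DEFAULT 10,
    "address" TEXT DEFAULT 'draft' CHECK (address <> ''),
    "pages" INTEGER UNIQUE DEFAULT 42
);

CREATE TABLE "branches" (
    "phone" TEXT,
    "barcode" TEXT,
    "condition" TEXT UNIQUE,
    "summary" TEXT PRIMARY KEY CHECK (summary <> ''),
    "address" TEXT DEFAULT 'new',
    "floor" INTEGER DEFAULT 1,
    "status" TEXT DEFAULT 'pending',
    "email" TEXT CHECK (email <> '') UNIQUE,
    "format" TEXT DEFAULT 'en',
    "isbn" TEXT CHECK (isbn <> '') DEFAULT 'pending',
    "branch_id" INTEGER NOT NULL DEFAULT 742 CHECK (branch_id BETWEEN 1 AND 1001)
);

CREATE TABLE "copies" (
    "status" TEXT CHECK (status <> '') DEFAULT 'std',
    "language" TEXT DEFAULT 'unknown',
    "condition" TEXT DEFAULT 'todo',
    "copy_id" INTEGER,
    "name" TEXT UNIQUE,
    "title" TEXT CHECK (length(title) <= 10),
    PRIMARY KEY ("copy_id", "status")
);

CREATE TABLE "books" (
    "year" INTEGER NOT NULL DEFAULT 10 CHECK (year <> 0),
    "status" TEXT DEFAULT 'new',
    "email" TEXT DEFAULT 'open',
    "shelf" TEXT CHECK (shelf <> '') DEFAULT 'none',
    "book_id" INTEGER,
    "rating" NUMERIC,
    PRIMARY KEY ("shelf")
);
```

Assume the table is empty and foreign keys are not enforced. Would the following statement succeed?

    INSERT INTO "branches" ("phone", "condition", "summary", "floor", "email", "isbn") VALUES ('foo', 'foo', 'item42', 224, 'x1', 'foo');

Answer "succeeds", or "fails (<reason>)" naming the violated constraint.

succeeds

NOT NULL columns: branch_id defaults to 742; summary is supplied.
CHECK constraints: 'item42' satisfies (summary <> ''); 'x1' satisfies (email <> ''); 'foo' satisfies (isbn <> '').
No constraint is violated.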